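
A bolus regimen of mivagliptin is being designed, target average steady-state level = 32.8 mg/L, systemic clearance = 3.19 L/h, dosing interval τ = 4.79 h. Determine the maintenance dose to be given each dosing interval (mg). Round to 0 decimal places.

501 mg

At steady state, Dose/τ = Css × CL.
Dose = Css × CL × τ = 32.8 × 3.190 × 4.79 = 501.2 mg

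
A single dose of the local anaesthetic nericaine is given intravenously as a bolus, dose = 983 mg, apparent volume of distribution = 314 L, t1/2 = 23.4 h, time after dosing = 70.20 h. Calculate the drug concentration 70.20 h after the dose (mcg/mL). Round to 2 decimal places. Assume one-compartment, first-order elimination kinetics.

C₀ = Dose / Vd = 983.0 / 314 = 3.131 mg/L
k = ln2 / t½ = 0.693147 / 23.4 = 0.02962 h⁻¹
t / t½ = 70.20 / 23.4 = 3 half-lives
C = C₀ × (1/2)^3 = 3.131 × 0.1250 = 0.3914 mg/L
(0.3914 mg/L = 0.3914 mcg/mL)

0.39 mcg/mL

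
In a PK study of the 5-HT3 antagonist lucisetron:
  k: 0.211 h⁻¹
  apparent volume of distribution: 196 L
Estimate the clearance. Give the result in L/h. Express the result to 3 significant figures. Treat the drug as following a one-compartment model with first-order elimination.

41.4 L/h

CL = k × Vd = 0.211 × 196 = 41.36 L/h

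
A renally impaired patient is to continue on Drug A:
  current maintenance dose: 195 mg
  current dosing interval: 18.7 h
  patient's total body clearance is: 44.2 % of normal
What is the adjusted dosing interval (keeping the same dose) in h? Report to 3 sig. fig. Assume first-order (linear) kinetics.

42.3 h

To keep the same average steady-state level, dosing rate must scale with clearance.
CL ratio = 44.2 / 100 = 0.4420
New interval (same dose) = 18.7 / 0.4420 = 42.31 h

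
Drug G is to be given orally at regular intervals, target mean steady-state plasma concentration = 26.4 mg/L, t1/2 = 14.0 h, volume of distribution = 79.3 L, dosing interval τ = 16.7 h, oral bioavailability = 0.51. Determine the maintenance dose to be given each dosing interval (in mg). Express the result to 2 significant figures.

3400 mg

k = ln2 / t½ = 0.693147 / 14.0 = 0.04951 h⁻¹
CL = k × Vd = 0.04951 × 79.3 = 3.926 L/h
At steady state, F × (Dose/τ) = Css × CL.
Dose = Css × CL × τ / F = 26.4 × 3.926 × 16.7 / 0.51 = 3394 mg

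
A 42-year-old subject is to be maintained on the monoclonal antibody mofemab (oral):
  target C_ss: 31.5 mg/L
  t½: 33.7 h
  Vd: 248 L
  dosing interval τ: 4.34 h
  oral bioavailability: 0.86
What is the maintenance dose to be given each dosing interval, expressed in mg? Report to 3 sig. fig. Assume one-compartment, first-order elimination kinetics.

811 mg

k = ln2 / t½ = 0.693147 / 33.7 = 0.02057 h⁻¹
CL = k × Vd = 0.02057 × 248 = 5.101 L/h
At steady state, F × (Dose/τ) = Css × CL.
Dose = Css × CL × τ / F = 31.5 × 5.101 × 4.34 / 0.86 = 810.9 mg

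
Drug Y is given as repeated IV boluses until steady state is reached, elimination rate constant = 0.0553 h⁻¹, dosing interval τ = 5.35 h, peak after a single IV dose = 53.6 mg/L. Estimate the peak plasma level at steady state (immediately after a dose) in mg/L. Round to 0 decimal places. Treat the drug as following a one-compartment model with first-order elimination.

e^(−kτ) = e^(−0.05530 × 5.35) = 0.7439
Accumulation ratio R = 1 / (1 − e^(−kτ)) = 1 / (1 − 0.7439) = 3.905
Steady-state peak = C₀ × R = 53.6 × 3.905 = 209.3 mg/L

209 mg/L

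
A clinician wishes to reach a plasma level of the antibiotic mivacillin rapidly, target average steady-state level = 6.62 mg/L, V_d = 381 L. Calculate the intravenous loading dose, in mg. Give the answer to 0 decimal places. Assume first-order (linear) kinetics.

2522 mg

LD = Css × Vd = 6.62 × 381 = 2522 mg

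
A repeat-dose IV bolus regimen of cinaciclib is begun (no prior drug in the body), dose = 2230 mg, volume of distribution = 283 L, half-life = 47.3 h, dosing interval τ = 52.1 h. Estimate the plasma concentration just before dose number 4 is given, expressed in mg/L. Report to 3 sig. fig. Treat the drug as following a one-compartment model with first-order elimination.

C₀ per dose = Dose / Vd = 2230 / 283 = 7.880 mg/L
k = ln2 / t½ = 0.693147 / 47.3 = 0.01465 h⁻¹
Fraction remaining after one interval: r = e^(−kτ) = e^(−0.01465 × 52.1) = 0.4661
Before dose 4, 3 doses have been given (aged 1τ, 2τ, 3τ).
C_trough = C₀ × (r + r² + … + r^3) = C₀ × r(1−r^3)/(1−r)
        = 7.880 × 0.4661 × (1 − 0.1013) / (1 − 0.4661) = 6.182 mg/L

6.18 mg/L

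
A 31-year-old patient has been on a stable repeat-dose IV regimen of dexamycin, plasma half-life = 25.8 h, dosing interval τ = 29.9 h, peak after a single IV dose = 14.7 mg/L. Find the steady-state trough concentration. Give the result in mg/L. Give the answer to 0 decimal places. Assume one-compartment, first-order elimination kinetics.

k = ln2 / t½ = 0.693147 / 25.8 = 0.02687 h⁻¹
e^(−kτ) = e^(−0.02687 × 29.9) = 0.4478
Accumulation ratio R = 1 / (1 − e^(−kτ)) = 1 / (1 − 0.4478) = 1.811
Steady-state trough = C₀ × R × e^(−kτ) = 14.7 × 1.811 × 0.4478 = 11.92 mg/L

12 mg/L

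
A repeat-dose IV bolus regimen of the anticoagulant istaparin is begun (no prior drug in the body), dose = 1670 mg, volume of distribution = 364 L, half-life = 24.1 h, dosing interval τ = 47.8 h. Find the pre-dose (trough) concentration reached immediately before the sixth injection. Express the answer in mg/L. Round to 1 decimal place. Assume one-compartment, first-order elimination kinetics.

C₀ per dose = Dose / Vd = 1670 / 364 = 4.588 mg/L
k = ln2 / t½ = 0.693147 / 24.1 = 0.02876 h⁻¹
Fraction remaining after one interval: r = e^(−kτ) = e^(−0.02876 × 47.8) = 0.2529
Before dose 6, 5 doses have been given (aged 1τ, 2τ, 3τ, 4τ, 5τ).
C_trough = C₀ × (r + r² + … + r^5) = C₀ × r(1−r^5)/(1−r)
        = 4.588 × 0.2529 × (1 − 0.001035) / (1 − 0.2529) = 1.551 mg/L

1.6 mg/L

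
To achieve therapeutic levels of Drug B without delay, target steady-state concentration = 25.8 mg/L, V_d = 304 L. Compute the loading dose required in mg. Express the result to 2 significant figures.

LD = Css × Vd = 25.8 × 304 = 7843 mg

7800 mg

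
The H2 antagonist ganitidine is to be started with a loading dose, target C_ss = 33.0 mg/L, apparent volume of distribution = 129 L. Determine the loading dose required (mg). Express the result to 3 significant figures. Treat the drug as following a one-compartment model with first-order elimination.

4260 mg

LD = Css × Vd = 33.0 × 129 = 4257 mg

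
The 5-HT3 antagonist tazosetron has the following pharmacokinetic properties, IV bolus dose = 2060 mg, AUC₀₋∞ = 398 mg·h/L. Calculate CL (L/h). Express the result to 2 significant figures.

5.2 L/h

CL = Dose / AUC = 2060 / 398 = 5.176 L/h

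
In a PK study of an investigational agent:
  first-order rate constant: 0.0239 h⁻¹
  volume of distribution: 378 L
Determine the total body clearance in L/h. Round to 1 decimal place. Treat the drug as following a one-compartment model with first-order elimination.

CL = k × Vd = 0.0239 × 378 = 9.034 L/h

9.0 L/h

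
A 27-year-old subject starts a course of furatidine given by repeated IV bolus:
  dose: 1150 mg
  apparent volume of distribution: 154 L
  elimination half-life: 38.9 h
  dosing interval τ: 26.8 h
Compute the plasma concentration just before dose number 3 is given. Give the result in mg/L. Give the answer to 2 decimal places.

7.51 mg/L

C₀ per dose = Dose / Vd = 1150 / 154 = 7.468 mg/L
k = ln2 / t½ = 0.693147 / 38.9 = 0.01782 h⁻¹
Fraction remaining after one interval: r = e^(−kτ) = e^(−0.01782 × 26.8) = 0.6203
Before dose 3, 2 doses have been given (aged 1τ, 2τ).
C_trough = C₀ × (r + r²) = 7.468 × (0.6203 + 0.3848) = 7.506 mg/L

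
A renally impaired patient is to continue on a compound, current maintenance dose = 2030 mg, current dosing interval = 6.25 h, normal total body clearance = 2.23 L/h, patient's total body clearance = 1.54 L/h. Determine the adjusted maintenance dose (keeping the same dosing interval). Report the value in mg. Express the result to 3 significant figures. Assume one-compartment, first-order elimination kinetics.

1400 mg

To keep the same average steady-state level, dosing rate must scale with clearance.
CL ratio = 1.54 / 2.23 = 0.6906
New dose (same interval) = 2030 × 0.6906 = 1402 mg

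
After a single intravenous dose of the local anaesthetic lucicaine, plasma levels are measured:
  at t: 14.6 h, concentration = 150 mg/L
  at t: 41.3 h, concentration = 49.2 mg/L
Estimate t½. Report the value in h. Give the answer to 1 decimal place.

16.6 h

k = ln(C₁/C₂) / (t₂ − t₁) = ln(150/49.2) / (41.3 − 14.6)
  = 1.115 / 26.70 = 0.04176 h⁻¹
t½ = ln2 / k = 0.693147 / 0.04176 = 16.60 h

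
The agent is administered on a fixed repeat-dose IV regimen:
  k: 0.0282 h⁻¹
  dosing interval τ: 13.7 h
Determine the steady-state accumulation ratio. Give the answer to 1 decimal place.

e^(−kτ) = e^(−0.02820 × 13.7) = 0.6795
Accumulation ratio R = 1 / (1 − e^(−kτ)) = 1 / (1 − 0.6795) = 3.120

3.1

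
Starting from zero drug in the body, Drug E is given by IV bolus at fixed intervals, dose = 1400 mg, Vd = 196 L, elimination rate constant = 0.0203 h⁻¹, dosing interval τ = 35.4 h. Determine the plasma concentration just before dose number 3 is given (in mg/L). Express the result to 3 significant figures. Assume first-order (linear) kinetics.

C₀ per dose = Dose / Vd = 1400 / 196 = 7.143 mg/L
Fraction remaining after one interval: r = e^(−kτ) = e^(−0.02030 × 35.4) = 0.4874
Before dose 3, 2 doses have been given (aged 1τ, 2τ).
C_trough = C₀ × (r + r²) = 7.143 × (0.4874 + 0.2376) = 5.179 mg/L

5.18 mg/L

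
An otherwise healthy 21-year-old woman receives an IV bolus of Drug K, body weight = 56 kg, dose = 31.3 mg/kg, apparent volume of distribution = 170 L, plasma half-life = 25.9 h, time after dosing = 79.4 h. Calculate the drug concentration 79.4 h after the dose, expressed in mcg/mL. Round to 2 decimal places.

1.23 mcg/mL

Total dose = 31.3 × 56 = 1753 mg
C₀ = Dose / Vd = 1753 / 170 = 10.31 mg/L
k = ln2 / t½ = 0.693147 / 25.9 = 0.02676 h⁻¹
C = C₀ · e^(−k·t) = 10.31 × e^(−0.02676 × 79.4)
  = 10.31 × 0.1195 = 1.232 mg/L
(1.232 mg/L = 1.232 mcg/mL)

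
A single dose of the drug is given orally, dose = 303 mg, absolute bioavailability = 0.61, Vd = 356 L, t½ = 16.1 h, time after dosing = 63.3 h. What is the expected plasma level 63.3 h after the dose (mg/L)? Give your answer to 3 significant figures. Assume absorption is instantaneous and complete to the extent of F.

Amount reaching circulation = F × Dose = 0.61 × 303.0 = 184.8 mg
C₀ = F·Dose / Vd = 184.8 / 356 = 0.5191 mg/L
k = ln2 / t½ = 0.693147 / 16.1 = 0.04305 h⁻¹
C = C₀ · e^(−k·t) = 0.5191 × e^(−0.04305 × 63.3)
  = 0.5191 × 0.06554 = 0.03402 mg/L

0.0340 mg/L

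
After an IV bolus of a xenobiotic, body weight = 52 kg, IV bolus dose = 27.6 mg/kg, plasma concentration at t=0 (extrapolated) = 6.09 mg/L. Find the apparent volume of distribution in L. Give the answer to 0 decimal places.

Dose = 27.6 × 52 = 1435 mg
Vd = Dose / C₀ = 1435 / 6.09 = 235.6 L

236 L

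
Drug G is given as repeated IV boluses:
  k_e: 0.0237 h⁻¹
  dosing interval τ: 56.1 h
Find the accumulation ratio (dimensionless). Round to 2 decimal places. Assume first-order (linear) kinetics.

1.36

e^(−kτ) = e^(−0.02370 × 56.1) = 0.2646
Accumulation ratio R = 1 / (1 − e^(−kτ)) = 1 / (1 − 0.2646) = 1.360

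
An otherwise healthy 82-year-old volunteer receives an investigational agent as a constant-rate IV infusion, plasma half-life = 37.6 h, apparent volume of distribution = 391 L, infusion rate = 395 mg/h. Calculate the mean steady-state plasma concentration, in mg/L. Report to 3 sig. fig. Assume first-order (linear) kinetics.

k = ln2 / t½ = 0.693147 / 37.6 = 0.01843 h⁻¹
CL = k × Vd = 0.01843 × 391 = 7.206 L/h
At steady state Css = R₀ / CL = 395 / 7.206 = 54.82 mg/L

54.8 mg/L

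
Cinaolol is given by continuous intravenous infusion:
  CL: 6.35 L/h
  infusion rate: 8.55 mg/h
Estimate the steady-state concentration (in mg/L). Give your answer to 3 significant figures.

At steady state Css = R₀ / CL = 8.55 / 6.350 = 1.346 mg/L

1.35 mg/L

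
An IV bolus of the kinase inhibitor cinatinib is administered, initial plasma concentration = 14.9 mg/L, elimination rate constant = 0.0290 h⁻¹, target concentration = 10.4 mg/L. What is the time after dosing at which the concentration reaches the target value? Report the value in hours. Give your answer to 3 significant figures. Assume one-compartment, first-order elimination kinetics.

12.4 h

t = ln(C₀ / C) / k = ln(14.90 / 10.4) / 0.02900
  = ln(1.433) / 0.02900 = 0.3598 / 0.02900 = 12.41 h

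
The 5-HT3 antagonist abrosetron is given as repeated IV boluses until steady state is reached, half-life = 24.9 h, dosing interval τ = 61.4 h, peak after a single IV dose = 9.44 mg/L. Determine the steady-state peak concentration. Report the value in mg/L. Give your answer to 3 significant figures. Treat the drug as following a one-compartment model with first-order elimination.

11.5 mg/L

k = ln2 / t½ = 0.693147 / 24.9 = 0.02784 h⁻¹
e^(−kτ) = e^(−0.02784 × 61.4) = 0.1810
Accumulation ratio R = 1 / (1 − e^(−kτ)) = 1 / (1 − 0.1810) = 1.221
Steady-state peak = C₀ × R = 9.44 × 1.221 = 11.53 mg/L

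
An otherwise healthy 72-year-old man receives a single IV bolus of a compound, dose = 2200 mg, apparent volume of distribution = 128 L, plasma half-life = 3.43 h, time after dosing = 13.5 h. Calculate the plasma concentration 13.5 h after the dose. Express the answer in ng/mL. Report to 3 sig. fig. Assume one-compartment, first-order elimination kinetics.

C₀ = Dose / Vd = 2200 / 128 = 17.19 mg/L
k = ln2 / t½ = 0.693147 / 3.43 = 0.2021 h⁻¹
C = C₀ · e^(−k·t) = 17.19 × e^(−0.2021 × 13.5)
  = 17.19 × 0.06533 = 1.123 mg/L
Convert: 1.123 mg/L × 1000 = 1123 ng/mL

1120 ng/mL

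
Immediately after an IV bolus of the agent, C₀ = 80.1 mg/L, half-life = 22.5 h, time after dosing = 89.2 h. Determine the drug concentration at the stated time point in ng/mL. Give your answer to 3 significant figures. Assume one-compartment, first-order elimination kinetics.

5130 ng/mL

k = ln2 / t½ = 0.693147 / 22.5 = 0.03081 h⁻¹
C = C₀ · e^(−k·t) = 80.10 × e^(−0.03081 × 89.2)
  = 80.10 × 0.06404 = 5.130 mg/L
Convert: 5.130 mg/L × 1000 = 5130 ng/mL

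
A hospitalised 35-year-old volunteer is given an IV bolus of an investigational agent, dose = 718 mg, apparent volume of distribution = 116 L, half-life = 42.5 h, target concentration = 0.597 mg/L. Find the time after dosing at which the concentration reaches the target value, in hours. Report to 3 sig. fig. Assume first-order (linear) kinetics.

C₀ = Dose / Vd = 718.0 / 116 = 6.190 mg/L
k = ln2 / t½ = 0.693147 / 42.5 = 0.01631 h⁻¹
t = ln(C₀ / C) / k = ln(6.190 / 0.597) / 0.01631
  = ln(10.37) / 0.01631 = 2.339 / 0.01631 = 143.4 h

143 h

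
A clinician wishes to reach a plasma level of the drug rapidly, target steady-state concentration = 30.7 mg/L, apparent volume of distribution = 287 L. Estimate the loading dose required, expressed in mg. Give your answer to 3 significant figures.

8810 mg

LD = Css × Vd = 30.7 × 287 = 8811 mg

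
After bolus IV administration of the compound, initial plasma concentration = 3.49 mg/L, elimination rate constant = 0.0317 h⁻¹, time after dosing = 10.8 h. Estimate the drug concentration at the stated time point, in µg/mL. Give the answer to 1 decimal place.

2.5 µg/mL

C = C₀ · e^(−k·t) = 3.490 × e^(−0.03170 × 10.8)
  = 3.490 × 0.7101 = 2.478 mg/L
(2.478 mg/L = 2.478 µg/mL)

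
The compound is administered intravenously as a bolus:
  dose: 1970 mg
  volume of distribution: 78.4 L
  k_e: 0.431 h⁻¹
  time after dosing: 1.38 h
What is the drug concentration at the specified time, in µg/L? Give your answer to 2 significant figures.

14000 µg/L

C₀ = Dose / Vd = 1970 / 78.4 = 25.13 mg/L
C = C₀ · e^(−k·t) = 25.13 × e^(−0.4310 × 1.38)
  = 25.13 × 0.5517 = 13.86 mg/L
Convert: 13.86 mg/L × 1000 = 13860 µg/L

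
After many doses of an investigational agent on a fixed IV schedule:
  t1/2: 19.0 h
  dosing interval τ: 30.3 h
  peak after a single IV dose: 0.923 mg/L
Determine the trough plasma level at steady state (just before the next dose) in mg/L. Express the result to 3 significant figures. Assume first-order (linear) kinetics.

k = ln2 / t½ = 0.693147 / 19.0 = 0.03648 h⁻¹
e^(−kτ) = e^(−0.03648 × 30.3) = 0.3311
Accumulation ratio R = 1 / (1 − e^(−kτ)) = 1 / (1 − 0.3311) = 1.495
Steady-state trough = C₀ × R × e^(−kτ) = 0.923 × 1.495 × 0.3311 = 0.4569 mg/L

0.457 mg/L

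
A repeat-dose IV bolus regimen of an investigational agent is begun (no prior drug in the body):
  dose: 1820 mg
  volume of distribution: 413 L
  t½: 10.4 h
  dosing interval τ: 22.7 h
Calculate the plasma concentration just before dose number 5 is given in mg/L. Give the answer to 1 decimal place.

C₀ per dose = Dose / Vd = 1820 / 413 = 4.407 mg/L
k = ln2 / t½ = 0.693147 / 10.4 = 0.06665 h⁻¹
Fraction remaining after one interval: r = e^(−kτ) = e^(−0.06665 × 22.7) = 0.2203
Before dose 5, 4 doses have been given (aged 1τ, 2τ, 3τ, 4τ).
C_trough = C₀ × (r + r² + … + r^4) = C₀ × r(1−r^4)/(1−r)
        = 4.407 × 0.2203 × (1 − 0.002355) / (1 − 0.2203) = 1.242 mg/L

1.2 mg/L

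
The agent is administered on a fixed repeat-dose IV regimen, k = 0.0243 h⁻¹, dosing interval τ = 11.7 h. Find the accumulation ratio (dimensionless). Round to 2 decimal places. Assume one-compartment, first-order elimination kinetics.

4.04

e^(−kτ) = e^(−0.02430 × 11.7) = 0.7525
Accumulation ratio R = 1 / (1 − e^(−kτ)) = 1 / (1 − 0.7525) = 4.040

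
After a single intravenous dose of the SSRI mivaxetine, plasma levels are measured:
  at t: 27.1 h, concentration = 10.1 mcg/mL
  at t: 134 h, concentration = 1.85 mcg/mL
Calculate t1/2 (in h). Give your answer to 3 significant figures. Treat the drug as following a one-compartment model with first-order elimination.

k = ln(C₁/C₂) / (t₂ − t₁) = ln(10.1/1.85) / (134 − 27.1)
  = 1.697 / 106.9 = 0.01587 h⁻¹
t½ = ln2 / k = 0.693147 / 0.01587 = 43.68 h

43.7 h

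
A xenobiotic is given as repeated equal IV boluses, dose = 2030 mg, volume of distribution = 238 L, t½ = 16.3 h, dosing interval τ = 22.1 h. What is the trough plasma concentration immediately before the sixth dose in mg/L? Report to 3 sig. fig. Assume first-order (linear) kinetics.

5.42 mg/L

C₀ per dose = Dose / Vd = 2030 / 238 = 8.529 mg/L
k = ln2 / t½ = 0.693147 / 16.3 = 0.04252 h⁻¹
Fraction remaining after one interval: r = e^(−kτ) = e^(−0.04252 × 22.1) = 0.3907
Before dose 6, 5 doses have been given (aged 1τ, 2τ, 3τ, 4τ, 5τ).
C_trough = C₀ × (r + r² + … + r^5) = C₀ × r(1−r^5)/(1−r)
        = 8.529 × 0.3907 × (1 − 0.009104) / (1 − 0.3907) = 5.419 mg/L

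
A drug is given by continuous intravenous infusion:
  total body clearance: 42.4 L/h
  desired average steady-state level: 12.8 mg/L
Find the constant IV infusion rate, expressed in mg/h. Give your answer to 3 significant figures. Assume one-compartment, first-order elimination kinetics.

At steady state, infusion rate R₀ = Css × CL = 12.8 × 42.40 = 542.7 mg/h

543 mg/h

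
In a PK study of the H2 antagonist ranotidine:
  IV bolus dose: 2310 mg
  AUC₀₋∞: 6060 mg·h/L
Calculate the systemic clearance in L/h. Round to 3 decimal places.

CL = Dose / AUC = 2310 / 6060 = 0.3812 L/h

0.381 L/h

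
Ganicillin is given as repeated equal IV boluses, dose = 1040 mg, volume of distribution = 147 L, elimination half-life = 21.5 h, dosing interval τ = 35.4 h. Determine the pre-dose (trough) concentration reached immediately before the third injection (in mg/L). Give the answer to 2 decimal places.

C₀ per dose = Dose / Vd = 1040 / 147 = 7.075 mg/L
k = ln2 / t½ = 0.693147 / 21.5 = 0.03224 h⁻¹
Fraction remaining after one interval: r = e^(−kτ) = e^(−0.03224 × 35.4) = 0.3194
Before dose 3, 2 doses have been given (aged 1τ, 2τ).
C_trough = C₀ × (r + r²) = 7.075 × (0.3194 + 0.1020) = 2.981 mg/L

2.98 mg/L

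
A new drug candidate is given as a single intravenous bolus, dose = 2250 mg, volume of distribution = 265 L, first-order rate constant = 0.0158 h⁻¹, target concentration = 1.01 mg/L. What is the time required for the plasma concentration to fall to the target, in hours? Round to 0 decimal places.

C₀ = Dose / Vd = 2250 / 265 = 8.491 mg/L
t = ln(C₀ / C) / k = ln(8.491 / 1.01) / 0.01580
  = ln(8.407) / 0.01580 = 2.129 / 0.01580 = 134.7 h

135 h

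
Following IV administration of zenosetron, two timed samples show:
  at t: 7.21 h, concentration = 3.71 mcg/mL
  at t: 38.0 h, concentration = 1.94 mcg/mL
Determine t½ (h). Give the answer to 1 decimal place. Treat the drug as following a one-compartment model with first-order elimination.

32.9 h

k = ln(C₁/C₂) / (t₂ − t₁) = ln(3.71/1.94) / (38.0 − 7.21)
  = 0.6483 / 30.79 = 0.02106 h⁻¹
t½ = ln2 / k = 0.693147 / 0.02106 = 32.91 h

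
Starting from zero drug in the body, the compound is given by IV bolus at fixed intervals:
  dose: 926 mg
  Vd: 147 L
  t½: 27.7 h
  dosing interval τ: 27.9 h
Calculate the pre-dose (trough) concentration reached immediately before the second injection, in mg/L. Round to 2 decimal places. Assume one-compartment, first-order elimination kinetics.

3.13 mg/L

C₀ per dose = Dose / Vd = 926 / 147 = 6.299 mg/L
k = ln2 / t½ = 0.693147 / 27.7 = 0.02502 h⁻¹
Fraction remaining after one interval: r = e^(−kτ) = e^(−0.02502 × 27.9) = 0.4976
Before dose 2, 1 dose has been given (aged 1τ).
C_trough = C₀ × r = 6.299 × 0.4976 = 3.134 mg/L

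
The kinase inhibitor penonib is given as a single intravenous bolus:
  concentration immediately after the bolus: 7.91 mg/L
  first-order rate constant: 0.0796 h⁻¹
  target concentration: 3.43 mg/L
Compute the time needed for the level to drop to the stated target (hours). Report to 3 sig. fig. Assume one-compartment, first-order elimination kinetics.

10.5 h

t = ln(C₀ / C) / k = ln(7.910 / 3.43) / 0.07960
  = ln(2.306) / 0.07960 = 0.8355 / 0.07960 = 10.50 h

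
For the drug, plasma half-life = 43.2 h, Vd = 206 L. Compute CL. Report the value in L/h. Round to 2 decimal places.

3.31 L/h

k = ln2 / t½ = 0.693147 / 43.2 = 0.01605 h⁻¹
CL = k × Vd = 0.01605 × 206 = 3.306 L/h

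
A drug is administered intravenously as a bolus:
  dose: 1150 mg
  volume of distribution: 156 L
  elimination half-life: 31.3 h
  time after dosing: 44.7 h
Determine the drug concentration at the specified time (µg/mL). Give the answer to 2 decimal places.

C₀ = Dose / Vd = 1150 / 156 = 7.372 mg/L
k = ln2 / t½ = 0.693147 / 31.3 = 0.02215 h⁻¹
C = C₀ · e^(−k·t) = 7.372 × e^(−0.02215 × 44.7)
  = 7.372 × 0.3715 = 2.739 mg/L
(2.739 mg/L = 2.739 µg/mL)

2.74 µg/mL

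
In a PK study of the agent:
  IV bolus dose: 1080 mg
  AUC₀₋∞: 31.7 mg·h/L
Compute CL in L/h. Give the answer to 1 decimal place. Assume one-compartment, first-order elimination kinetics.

CL = Dose / AUC = 1080 / 31.7 = 34.07 L/h

34.1 L/h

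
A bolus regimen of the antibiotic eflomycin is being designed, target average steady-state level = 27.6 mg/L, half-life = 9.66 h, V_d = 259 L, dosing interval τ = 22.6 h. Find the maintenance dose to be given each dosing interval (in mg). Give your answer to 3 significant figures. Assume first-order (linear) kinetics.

11600 mg

k = ln2 / t½ = 0.693147 / 9.66 = 0.07175 h⁻¹
CL = k × Vd = 0.07175 × 259 = 18.58 L/h
At steady state, Dose/τ = Css × CL.
Dose = Css × CL × τ = 27.6 × 18.58 × 22.6 = 11590 mg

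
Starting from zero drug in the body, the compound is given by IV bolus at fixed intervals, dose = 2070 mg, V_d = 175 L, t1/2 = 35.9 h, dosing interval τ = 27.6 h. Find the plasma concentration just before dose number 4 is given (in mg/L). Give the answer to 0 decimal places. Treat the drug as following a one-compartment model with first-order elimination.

C₀ per dose = Dose / Vd = 2070 / 175 = 11.83 mg/L
k = ln2 / t½ = 0.693147 / 35.9 = 0.01931 h⁻¹
Fraction remaining after one interval: r = e^(−kτ) = e^(−0.01931 × 27.6) = 0.5869
Before dose 4, 3 doses have been given (aged 1τ, 2τ, 3τ).
C_trough = C₀ × (r + r² + … + r^3) = C₀ × r(1−r^3)/(1−r)
        = 11.83 × 0.5869 × (1 − 0.2022) / (1 − 0.5869) = 13.41 mg/L

13 mg/L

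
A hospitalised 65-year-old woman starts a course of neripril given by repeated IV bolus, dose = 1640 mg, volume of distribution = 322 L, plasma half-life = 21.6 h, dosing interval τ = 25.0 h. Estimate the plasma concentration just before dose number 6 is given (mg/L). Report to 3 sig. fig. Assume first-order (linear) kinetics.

C₀ per dose = Dose / Vd = 1640 / 322 = 5.093 mg/L
k = ln2 / t½ = 0.693147 / 21.6 = 0.03209 h⁻¹
Fraction remaining after one interval: r = e^(−kτ) = e^(−0.03209 × 25.0) = 0.4483
Before dose 6, 5 doses have been given (aged 1τ, 2τ, 3τ, 4τ, 5τ).
C_trough = C₀ × (r + r² + … + r^5) = C₀ × r(1−r^5)/(1−r)
        = 5.093 × 0.4483 × (1 − 0.01811) / (1 − 0.4483) = 4.064 mg/L

4.06 mg/L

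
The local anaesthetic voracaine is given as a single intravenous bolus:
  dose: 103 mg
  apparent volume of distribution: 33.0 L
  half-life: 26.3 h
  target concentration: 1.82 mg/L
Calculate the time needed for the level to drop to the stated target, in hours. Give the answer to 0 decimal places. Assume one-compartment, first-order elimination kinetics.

20 h

C₀ = Dose / Vd = 103.0 / 33.0 = 3.121 mg/L
k = ln2 / t½ = 0.693147 / 26.3 = 0.02636 h⁻¹
t = ln(C₀ / C) / k = ln(3.121 / 1.82) / 0.02636
  = ln(1.715) / 0.02636 = 0.5394 / 0.02636 = 20.46 h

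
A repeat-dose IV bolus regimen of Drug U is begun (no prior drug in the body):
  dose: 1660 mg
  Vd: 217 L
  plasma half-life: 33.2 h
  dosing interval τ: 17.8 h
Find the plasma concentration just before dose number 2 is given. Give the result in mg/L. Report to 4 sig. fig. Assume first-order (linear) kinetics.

C₀ per dose = Dose / Vd = 1660 / 217 = 7.650 mg/L
k = ln2 / t½ = 0.693147 / 33.2 = 0.02088 h⁻¹
Fraction remaining after one interval: r = e^(−kτ) = e^(−0.02088 × 17.8) = 0.6896
Before dose 2, 1 dose has been given (aged 1τ).
C_trough = C₀ × r = 7.650 × 0.6896 = 5.275 mg/L

5.275 mg/L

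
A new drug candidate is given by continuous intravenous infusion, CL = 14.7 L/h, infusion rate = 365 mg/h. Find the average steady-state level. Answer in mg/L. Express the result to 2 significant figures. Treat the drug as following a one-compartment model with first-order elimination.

At steady state Css = R₀ / CL = 365 / 14.70 = 24.83 mg/L

25 mg/L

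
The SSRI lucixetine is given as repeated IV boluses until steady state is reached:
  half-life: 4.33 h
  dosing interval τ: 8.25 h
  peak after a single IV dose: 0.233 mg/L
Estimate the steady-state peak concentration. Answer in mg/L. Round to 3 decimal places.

0.318 mg/L

k = ln2 / t½ = 0.693147 / 4.33 = 0.1601 h⁻¹
e^(−kτ) = e^(−0.1601 × 8.25) = 0.2669
Accumulation ratio R = 1 / (1 − e^(−kτ)) = 1 / (1 − 0.2669) = 1.364
Steady-state peak = C₀ × R = 0.233 × 1.364 = 0.3178 mg/L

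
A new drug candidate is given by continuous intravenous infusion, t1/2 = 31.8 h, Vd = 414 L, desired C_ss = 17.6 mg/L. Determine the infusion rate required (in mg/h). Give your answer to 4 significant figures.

158.8 mg/h

k = ln2 / t½ = 0.693147 / 31.8 = 0.02180 h⁻¹
CL = k × Vd = 0.02180 × 414 = 9.025 L/h
At steady state, infusion rate R₀ = Css × CL = 17.6 × 9.025 = 158.8 mg/h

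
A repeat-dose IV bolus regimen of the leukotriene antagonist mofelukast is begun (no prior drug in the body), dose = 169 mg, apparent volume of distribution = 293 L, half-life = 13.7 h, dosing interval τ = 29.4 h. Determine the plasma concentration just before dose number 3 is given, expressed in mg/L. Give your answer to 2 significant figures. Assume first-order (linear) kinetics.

0.16 mg/L

C₀ per dose = Dose / Vd = 169 / 293 = 0.5768 mg/L
k = ln2 / t½ = 0.693147 / 13.7 = 0.05059 h⁻¹
Fraction remaining after one interval: r = e^(−kτ) = e^(−0.05059 × 29.4) = 0.2260
Before dose 3, 2 doses have been given (aged 1τ, 2τ).
C_trough = C₀ × (r + r²) = 0.5768 × (0.2260 + 0.05108) = 0.1598 mg/L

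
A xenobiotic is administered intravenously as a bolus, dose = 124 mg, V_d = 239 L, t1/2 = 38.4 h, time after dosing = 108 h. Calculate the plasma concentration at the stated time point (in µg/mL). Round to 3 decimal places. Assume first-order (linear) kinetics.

C₀ = Dose / Vd = 124.0 / 239 = 0.5188 mg/L
k = ln2 / t½ = 0.693147 / 38.4 = 0.01805 h⁻¹
C = C₀ · e^(−k·t) = 0.5188 × e^(−0.01805 × 108)
  = 0.5188 × 0.1424 = 0.07388 mg/L
(0.07388 mg/L = 0.07388 µg/mL)

0.074 µg/mL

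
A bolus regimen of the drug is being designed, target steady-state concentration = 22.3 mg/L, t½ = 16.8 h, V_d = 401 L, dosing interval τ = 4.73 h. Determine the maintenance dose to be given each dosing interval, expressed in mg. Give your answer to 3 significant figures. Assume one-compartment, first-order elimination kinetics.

k = ln2 / t½ = 0.693147 / 16.8 = 0.04126 h⁻¹
CL = k × Vd = 0.04126 × 401 = 16.55 L/h
At steady state, Dose/τ = Css × CL.
Dose = Css × CL × τ = 22.3 × 16.55 × 4.73 = 1746 mg

1750 mg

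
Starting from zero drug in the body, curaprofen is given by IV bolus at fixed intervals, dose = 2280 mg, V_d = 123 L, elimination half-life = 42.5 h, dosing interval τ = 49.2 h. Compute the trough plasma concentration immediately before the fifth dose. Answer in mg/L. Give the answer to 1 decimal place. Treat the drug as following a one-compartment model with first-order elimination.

14.5 mg/L

C₀ per dose = Dose / Vd = 2280 / 123 = 18.54 mg/L
k = ln2 / t½ = 0.693147 / 42.5 = 0.01631 h⁻¹
Fraction remaining after one interval: r = e^(−kτ) = e^(−0.01631 × 49.2) = 0.4482
Before dose 5, 4 doses have been given (aged 1τ, 2τ, 3τ, 4τ).
C_trough = C₀ × (r + r² + … + r^4) = C₀ × r(1−r^4)/(1−r)
        = 18.54 × 0.4482 × (1 − 0.04035) / (1 − 0.4482) = 14.45 mg/L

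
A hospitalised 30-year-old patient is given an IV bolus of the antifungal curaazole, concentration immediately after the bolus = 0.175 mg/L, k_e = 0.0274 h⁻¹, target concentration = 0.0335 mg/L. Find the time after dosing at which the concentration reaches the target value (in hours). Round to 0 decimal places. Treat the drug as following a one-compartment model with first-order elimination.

t = ln(C₀ / C) / k = ln(0.1750 / 0.0335) / 0.02740
  = ln(5.224) / 0.02740 = 1.653 / 0.02740 = 60.33 h

60 h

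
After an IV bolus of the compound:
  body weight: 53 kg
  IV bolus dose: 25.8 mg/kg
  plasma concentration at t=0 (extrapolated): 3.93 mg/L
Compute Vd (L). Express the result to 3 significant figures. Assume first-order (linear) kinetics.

Dose = 25.8 × 53 = 1367 mg
Vd = Dose / C₀ = 1367 / 3.93 = 347.8 L

348 L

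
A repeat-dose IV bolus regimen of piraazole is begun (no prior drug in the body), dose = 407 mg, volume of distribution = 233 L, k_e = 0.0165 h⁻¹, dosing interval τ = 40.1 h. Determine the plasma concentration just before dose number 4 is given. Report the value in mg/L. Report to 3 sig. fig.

C₀ per dose = Dose / Vd = 407 / 233 = 1.747 mg/L
Fraction remaining after one interval: r = e^(−kτ) = e^(−0.01650 × 40.1) = 0.5160
Before dose 4, 3 doses have been given (aged 1τ, 2τ, 3τ).
C_trough = C₀ × (r + r² + … + r^3) = C₀ × r(1−r^3)/(1−r)
        = 1.747 × 0.5160 × (1 − 0.1374) / (1 − 0.5160) = 1.607 mg/L

1.61 mg/L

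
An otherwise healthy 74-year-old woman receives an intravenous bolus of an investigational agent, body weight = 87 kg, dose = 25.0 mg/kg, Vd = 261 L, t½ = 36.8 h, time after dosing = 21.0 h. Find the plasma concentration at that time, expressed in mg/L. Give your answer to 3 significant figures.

Total dose = 25.0 × 87 = 2175 mg
C₀ = Dose / Vd = 2175 / 261 = 8.333 mg/L
k = ln2 / t½ = 0.693147 / 36.8 = 0.01884 h⁻¹
C = C₀ · e^(−k·t) = 8.333 × e^(−0.01884 × 21.0)
  = 8.333 × 0.6732 = 5.610 mg/L

5.61 mg/L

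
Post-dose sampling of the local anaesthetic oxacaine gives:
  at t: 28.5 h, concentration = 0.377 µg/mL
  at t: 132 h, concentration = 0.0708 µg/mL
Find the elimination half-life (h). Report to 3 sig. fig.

42.9 h

k = ln(C₁/C₂) / (t₂ − t₁) = ln(0.377/0.0708) / (132 − 28.5)
  = 1.672 / 103.5 = 0.01615 h⁻¹
t½ = ln2 / k = 0.693147 / 0.01615 = 42.92 h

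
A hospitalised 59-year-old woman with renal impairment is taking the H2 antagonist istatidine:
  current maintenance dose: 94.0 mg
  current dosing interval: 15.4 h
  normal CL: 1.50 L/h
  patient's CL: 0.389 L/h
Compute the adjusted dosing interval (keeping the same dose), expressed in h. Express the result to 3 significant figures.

To keep the same average steady-state level, dosing rate must scale with clearance.
CL ratio = 0.389 / 1.50 = 0.2593
New interval (same dose) = 15.4 / 0.2593 = 59.39 h

59.4 h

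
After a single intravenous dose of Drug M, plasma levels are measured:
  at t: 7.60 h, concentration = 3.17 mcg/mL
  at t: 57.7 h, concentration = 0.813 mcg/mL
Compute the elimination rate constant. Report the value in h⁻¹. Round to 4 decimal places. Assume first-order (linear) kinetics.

0.0272 h⁻¹

k = ln(C₁/C₂) / (t₂ − t₁) = ln(3.17/0.813) / (57.7 − 7.60)
  = 1.361 / 50.10 = 0.02717 h⁻¹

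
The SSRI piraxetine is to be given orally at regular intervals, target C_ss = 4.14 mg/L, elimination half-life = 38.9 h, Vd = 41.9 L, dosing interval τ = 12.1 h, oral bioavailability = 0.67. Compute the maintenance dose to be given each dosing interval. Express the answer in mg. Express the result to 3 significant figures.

55.8 mg

k = ln2 / t½ = 0.693147 / 38.9 = 0.01782 h⁻¹
CL = k × Vd = 0.01782 × 41.9 = 0.7467 L/h
At steady state, F × (Dose/τ) = Css × CL.
Dose = Css × CL × τ / F = 4.14 × 0.7467 × 12.1 / 0.67 = 55.83 mg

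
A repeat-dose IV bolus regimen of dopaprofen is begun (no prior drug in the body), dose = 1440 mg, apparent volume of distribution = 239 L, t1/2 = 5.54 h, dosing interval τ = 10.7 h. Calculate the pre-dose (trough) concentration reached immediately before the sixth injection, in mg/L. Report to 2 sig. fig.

2.1 mg/L

C₀ per dose = Dose / Vd = 1440 / 239 = 6.025 mg/L
k = ln2 / t½ = 0.693147 / 5.54 = 0.1251 h⁻¹
Fraction remaining after one interval: r = e^(−kτ) = e^(−0.1251 × 10.7) = 0.2622
Before dose 6, 5 doses have been given (aged 1τ, 2τ, 3τ, 4τ, 5τ).
C_trough = C₀ × (r + r² + … + r^5) = C₀ × r(1−r^5)/(1−r)
        = 6.025 × 0.2622 × (1 − 0.001239) / (1 − 0.2622) = 2.139 mg/L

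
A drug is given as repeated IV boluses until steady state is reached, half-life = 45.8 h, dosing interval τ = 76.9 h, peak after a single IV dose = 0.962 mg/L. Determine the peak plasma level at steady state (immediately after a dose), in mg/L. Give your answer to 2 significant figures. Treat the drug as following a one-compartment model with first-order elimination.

k = ln2 / t½ = 0.693147 / 45.8 = 0.01513 h⁻¹
e^(−kτ) = e^(−0.01513 × 76.9) = 0.3124
Accumulation ratio R = 1 / (1 − e^(−kτ)) = 1 / (1 − 0.3124) = 1.454
Steady-state peak = C₀ × R = 0.962 × 1.454 = 1.399 mg/L

1.4 mg/L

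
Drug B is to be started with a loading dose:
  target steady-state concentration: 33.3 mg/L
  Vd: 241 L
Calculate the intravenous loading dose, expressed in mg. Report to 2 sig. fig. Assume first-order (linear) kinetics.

8000 mg

LD = Css × Vd = 33.3 × 241 = 8025 mg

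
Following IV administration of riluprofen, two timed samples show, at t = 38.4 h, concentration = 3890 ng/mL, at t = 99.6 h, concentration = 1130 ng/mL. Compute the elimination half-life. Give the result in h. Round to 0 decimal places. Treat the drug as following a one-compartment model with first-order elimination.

k = ln(C₁/C₂) / (t₂ − t₁) = ln(3890/1130) / (99.6 − 38.4)
  = 1.236 / 61.20 = 0.02020 h⁻¹
t½ = ln2 / k = 0.693147 / 0.02020 = 34.31 h

34 h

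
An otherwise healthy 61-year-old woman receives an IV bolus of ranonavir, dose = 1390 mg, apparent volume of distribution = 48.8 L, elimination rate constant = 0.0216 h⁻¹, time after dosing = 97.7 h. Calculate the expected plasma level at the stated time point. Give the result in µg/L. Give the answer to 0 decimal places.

C₀ = Dose / Vd = 1390 / 48.8 = 28.48 mg/L
C = C₀ · e^(−k·t) = 28.48 × e^(−0.02160 × 97.7)
  = 28.48 × 0.1212 = 3.452 mg/L
Convert: 3.452 mg/L × 1000 = 3452 µg/L

3452 µg/L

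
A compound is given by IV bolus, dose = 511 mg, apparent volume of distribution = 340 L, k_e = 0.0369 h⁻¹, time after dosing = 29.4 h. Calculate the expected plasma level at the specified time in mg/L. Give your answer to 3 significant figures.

C₀ = Dose / Vd = 511.0 / 340 = 1.503 mg/L
C = C₀ · e^(−k·t) = 1.503 × e^(−0.03690 × 29.4)
  = 1.503 × 0.3379 = 0.5079 mg/L

0.508 mg/L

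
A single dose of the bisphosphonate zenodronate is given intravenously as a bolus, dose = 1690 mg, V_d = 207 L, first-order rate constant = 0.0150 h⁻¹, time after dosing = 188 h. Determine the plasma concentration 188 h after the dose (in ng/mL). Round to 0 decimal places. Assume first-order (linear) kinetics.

C₀ = Dose / Vd = 1690 / 207 = 8.164 mg/L
C = C₀ · e^(−k·t) = 8.164 × e^(−0.01500 × 188)
  = 8.164 × 0.05961 = 0.4867 mg/L
Convert: 0.4867 mg/L × 1000 = 486.7 ng/mL

487 ng/mL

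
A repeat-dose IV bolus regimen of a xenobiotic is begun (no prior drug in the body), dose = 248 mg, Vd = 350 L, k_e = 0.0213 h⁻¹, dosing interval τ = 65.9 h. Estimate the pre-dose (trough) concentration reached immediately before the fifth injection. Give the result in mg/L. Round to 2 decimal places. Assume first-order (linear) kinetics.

C₀ per dose = Dose / Vd = 248 / 350 = 0.7086 mg/L
Fraction remaining after one interval: r = e^(−kτ) = e^(−0.02130 × 65.9) = 0.2457
Before dose 5, 4 doses have been given (aged 1τ, 2τ, 3τ, 4τ).
C_trough = C₀ × (r + r² + … + r^4) = C₀ × r(1−r^4)/(1−r)
        = 0.7086 × 0.2457 × (1 − 0.003644) / (1 − 0.2457) = 0.2300 mg/L

0.23 mg/L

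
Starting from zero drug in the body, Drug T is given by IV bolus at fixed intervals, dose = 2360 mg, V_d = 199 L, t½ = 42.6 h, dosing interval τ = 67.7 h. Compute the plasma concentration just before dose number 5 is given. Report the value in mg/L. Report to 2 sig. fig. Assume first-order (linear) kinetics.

C₀ per dose = Dose / Vd = 2360 / 199 = 11.86 mg/L
k = ln2 / t½ = 0.693147 / 42.6 = 0.01627 h⁻¹
Fraction remaining after one interval: r = e^(−kτ) = e^(−0.01627 × 67.7) = 0.3324
Before dose 5, 4 doses have been given (aged 1τ, 2τ, 3τ, 4τ).
C_trough = C₀ × (r + r² + … + r^4) = C₀ × r(1−r^4)/(1−r)
        = 11.86 × 0.3324 × (1 − 0.01221) / (1 − 0.3324) = 5.833 mg/L

5.8 mg/L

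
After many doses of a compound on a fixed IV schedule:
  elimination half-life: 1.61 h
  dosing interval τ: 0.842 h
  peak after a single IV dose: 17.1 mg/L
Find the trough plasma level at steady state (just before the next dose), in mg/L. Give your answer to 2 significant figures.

k = ln2 / t½ = 0.693147 / 1.61 = 0.4305 h⁻¹
e^(−kτ) = e^(−0.4305 × 0.842) = 0.6959
Accumulation ratio R = 1 / (1 − e^(−kτ)) = 1 / (1 − 0.6959) = 3.288
Steady-state trough = C₀ × R × e^(−kτ) = 17.1 × 3.288 × 0.6959 = 39.13 mg/L

39 mg/L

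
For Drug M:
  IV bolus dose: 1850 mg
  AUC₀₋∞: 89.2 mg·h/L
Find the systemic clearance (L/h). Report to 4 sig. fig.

CL = Dose / AUC = 1850 / 89.2 = 20.74 L/h

20.74 L/h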